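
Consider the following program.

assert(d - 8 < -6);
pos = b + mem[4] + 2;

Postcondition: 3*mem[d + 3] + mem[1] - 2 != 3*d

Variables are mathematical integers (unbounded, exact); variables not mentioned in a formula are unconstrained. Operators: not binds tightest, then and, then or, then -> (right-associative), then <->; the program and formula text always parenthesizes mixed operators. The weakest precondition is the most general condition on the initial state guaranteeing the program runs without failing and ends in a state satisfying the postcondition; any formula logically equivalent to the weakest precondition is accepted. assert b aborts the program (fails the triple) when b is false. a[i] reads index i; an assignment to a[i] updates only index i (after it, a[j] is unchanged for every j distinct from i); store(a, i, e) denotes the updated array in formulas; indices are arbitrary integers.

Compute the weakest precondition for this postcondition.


Working backward. After the program, the postcondition 3*mem[d + 3] + mem[1] - 2 != 3*d must hold; in canonical form it is 3*mem[d + 3] + mem[1] != 3*d + 2.
Before pos := b + mem[4] + 2: 3*mem[d + 3] + mem[1] != 3*d + 2
Before assert d - 8 < -6: d < 2 and 3*mem[d + 3] + mem[1] != 3*d + 2
Answer: WP = d < 2 and 3*mem[d + 3] + mem[1] != 3*d + 2


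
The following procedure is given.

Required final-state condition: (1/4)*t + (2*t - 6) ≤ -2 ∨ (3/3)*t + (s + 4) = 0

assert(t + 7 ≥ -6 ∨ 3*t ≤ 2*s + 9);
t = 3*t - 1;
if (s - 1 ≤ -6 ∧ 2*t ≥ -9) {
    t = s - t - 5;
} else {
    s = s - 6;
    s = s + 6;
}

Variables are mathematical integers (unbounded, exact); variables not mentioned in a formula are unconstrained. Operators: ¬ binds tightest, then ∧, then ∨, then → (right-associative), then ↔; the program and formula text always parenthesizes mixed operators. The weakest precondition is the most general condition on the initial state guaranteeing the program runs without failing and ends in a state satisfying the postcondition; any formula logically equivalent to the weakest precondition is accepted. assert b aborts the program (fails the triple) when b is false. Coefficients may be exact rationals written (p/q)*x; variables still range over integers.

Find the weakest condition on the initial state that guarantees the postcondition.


Working backward. After the program, the postcondition (1/4)*t + (2*t - 6) ≤ -2 ∨ (3/3)*t + (s + 4) = 0 must hold; in canonical form it is (9/4)*t ≤ 4 ∨ s + t = -4.
Then branch requires (9/4)*s ≤ (9/4)*t + 61/4 ∨ 2*s = t + 1; else branch requires (9/4)*t ≤ 4 ∨ s + t = -4.
Before the if: ((s ≤ -5 ∧ 2*t ≥ -9) → ((9/4)*s ≤ (9/4)*t + 61/4 ∨ 2*s = t + 1)) ∧ ((¬(s ≤ -5 ∧ 2*t ≥ -9)) → ((9/4)*t ≤ 4 ∨ s + t = -4))
Before t := 3*t - 1: ((s ≤ -5 ∧ 6*t ≥ -7) → ((9/4)*s ≤ (27/4)*t + 13 ∨ 2*s = 3*t)) ∧ ((¬(s ≤ -5 ∧ 6*t ≥ -7)) → ((27/4)*t ≤ 25/4 ∨ s + 3*t = -3))
Before assert t + 7 ≥ -6 ∨ 3*t ≤ 2*s + 9: (t ≥ -13 ∨ 3*t ≤ 2*s + 9) ∧ ((s ≤ -5 ∧ 6*t ≥ -7) → ((9/4)*s ≤ (27/4)*t + 13 ∨ 2*s = 3*t)) ∧ ((¬(s ≤ -5 ∧ 6*t ≥ -7)) → ((27/4)*t ≤ 25/4 ∨ s + 3*t = -3))
Answer: WP = (t ≥ -13 ∨ 3*t ≤ 2*s + 9) ∧ ((s ≤ -5 ∧ 6*t ≥ -7) → ((9/4)*s ≤ (27/4)*t + 13 ∨ 2*s = 3*t)) ∧ ((¬(s ≤ -5 ∧ 6*t ≥ -7)) → ((27/4)*t ≤ 25/4 ∨ s + 3*t = -3))


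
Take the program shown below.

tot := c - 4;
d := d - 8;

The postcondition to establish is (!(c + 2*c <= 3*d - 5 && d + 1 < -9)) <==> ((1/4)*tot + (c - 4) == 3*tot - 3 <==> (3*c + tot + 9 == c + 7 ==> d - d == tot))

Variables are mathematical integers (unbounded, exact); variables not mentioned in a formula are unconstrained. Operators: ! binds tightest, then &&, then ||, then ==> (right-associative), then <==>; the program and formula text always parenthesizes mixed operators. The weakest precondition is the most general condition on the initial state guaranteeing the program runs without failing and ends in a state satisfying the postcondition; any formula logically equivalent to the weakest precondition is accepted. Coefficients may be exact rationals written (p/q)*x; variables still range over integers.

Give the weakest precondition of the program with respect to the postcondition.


Working backward. After the program, the postcondition (!(c + 2*c <= 3*d - 5 && d + 1 < -9)) <==> ((1/4)*tot + (c - 4) == 3*tot - 3 <==> (3*c + tot + 9 == c + 7 ==> d - d == tot)) must hold; in canonical form it is (!(3*c <= 3*d - 5 && d < -10)) <==> (c == (11/4)*tot + 1 <==> (2*c + tot == -2 ==> tot == 0)).
Before d := d - 8: (!(3*c <= 3*d - 29 && d < -2)) <==> (c == (11/4)*tot + 1 <==> (2*c + tot == -2 ==> tot == 0))
Before tot := c - 4: (!(3*c <= 3*d - 29 && d < -2)) <==> ((7/4)*c == 10 <==> (3*c == 2 ==> c == 4))
Answer: WP = (!(3*c <= 3*d - 29 && d < -2)) <==> ((7/4)*c == 10 <==> (3*c == 2 ==> c == 4))


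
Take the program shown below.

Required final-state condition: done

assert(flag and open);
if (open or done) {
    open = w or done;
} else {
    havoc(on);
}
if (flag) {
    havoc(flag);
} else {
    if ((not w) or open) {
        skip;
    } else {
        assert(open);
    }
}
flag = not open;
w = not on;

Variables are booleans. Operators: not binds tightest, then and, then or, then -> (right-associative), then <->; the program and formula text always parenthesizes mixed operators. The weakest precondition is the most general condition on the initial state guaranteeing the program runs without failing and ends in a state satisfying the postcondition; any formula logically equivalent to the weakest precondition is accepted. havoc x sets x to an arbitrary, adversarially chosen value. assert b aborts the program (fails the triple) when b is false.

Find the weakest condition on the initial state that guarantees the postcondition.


Working backward. After the program, done must hold.
Before w := not on: done
Before flag := not open: done
Then branch requires done; else branch requires (((not w) or open) -> done) and ((not ((not w) or open)) -> (open and done)).
Before the if: (flag -> done) and ((not flag) -> ((((not w) or open) -> done) and ((not ((not w) or open)) -> (open and done))))
Then branch requires (flag -> done) and ((not flag) -> done); else branch requires (flag -> done) and ((not flag) -> ((((not w) or open) -> done) and ((not ((not w) or open)) -> (open and done)))).
Before the if: ((open or done) -> ((flag -> done) and ((not flag) -> done))) and ((not (open or done)) -> ((flag -> done) and ((not flag) -> ((((not w) or open) -> done) and ((not ((not w) or open)) -> (open and done))))))
Before assert flag and open: flag and open and ((open or done) -> ((flag -> done) and ((not flag) -> done))) and ((not (open or done)) -> ((flag -> done) and ((not flag) -> ((((not w) or open) -> done) and ((not ((not w) or open)) -> (open and done))))))
Answer: WP = flag and open and ((open or done) -> ((flag -> done) and ((not flag) -> done))) and ((not (open or done)) -> ((flag -> done) and ((not flag) -> ((((not w) or open) -> done) and ((not ((not w) or open)) -> (open and done))))))


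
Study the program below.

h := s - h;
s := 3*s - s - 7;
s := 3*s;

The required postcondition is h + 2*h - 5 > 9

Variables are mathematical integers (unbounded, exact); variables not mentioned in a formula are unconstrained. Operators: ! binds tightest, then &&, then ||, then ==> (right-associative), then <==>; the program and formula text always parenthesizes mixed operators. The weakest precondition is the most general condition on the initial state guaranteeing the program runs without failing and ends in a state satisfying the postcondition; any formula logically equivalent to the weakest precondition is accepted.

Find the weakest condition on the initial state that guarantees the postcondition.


Working backward. After the program, the postcondition h + 2*h - 5 > 9 must hold; in canonical form it is 3*h > 14.
Before s := 3*s: 3*h > 14
Before s := 3*s - s - 7: 3*h > 14
Before h := s - h: 3*s > 3*h + 14
Answer: WP = 3*s > 3*h + 14


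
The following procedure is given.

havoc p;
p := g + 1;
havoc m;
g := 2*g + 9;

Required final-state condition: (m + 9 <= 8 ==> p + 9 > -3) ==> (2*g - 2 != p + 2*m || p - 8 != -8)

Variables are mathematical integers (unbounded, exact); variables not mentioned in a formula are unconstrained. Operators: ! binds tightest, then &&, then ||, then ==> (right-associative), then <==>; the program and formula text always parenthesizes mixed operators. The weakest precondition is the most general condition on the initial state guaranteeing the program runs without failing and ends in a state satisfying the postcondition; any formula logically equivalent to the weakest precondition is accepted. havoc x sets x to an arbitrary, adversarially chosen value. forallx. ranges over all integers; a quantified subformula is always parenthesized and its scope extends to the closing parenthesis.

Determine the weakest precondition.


Working backward. After the program, the postcondition (m + 9 <= 8 ==> p + 9 > -3) ==> (2*g - 2 != p + 2*m || p - 8 != -8) must hold; in canonical form it is (m <= -1 ==> p > -12) ==> (2*g != 2*m + p + 2 || p != 0).
Before g := 2*g + 9: (m <= -1 ==> p > -12) ==> (4*g != 2*m + p - 16 || p != 0)
Before havoc m: forall m_1. ((m_1 <= -1 ==> p > -12) ==> (4*g != 2*m_1 + p - 16 || p != 0))
Before p := g + 1: forall m_1. ((m_1 <= -1 ==> g > -13) ==> (3*g != 2*m_1 - 15 || g != -1))
Before havoc p: forall m_1. ((m_1 <= -1 ==> g > -13) ==> (3*g != 2*m_1 - 15 || g != -1))
Answer: WP = forall m_1. ((m_1 <= -1 ==> g > -13) ==> (3*g != 2*m_1 - 15 || g != -1))


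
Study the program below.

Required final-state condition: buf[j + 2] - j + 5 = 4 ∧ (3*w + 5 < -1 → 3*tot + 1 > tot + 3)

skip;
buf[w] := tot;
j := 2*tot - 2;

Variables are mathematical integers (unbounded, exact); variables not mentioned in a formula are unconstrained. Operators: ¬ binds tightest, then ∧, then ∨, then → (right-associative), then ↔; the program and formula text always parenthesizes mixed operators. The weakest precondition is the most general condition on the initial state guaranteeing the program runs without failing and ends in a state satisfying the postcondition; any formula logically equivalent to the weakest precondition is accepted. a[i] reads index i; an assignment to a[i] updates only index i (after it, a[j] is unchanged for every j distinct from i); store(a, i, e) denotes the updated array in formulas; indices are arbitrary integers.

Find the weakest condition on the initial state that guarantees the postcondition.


Working backward. After the program, the postcondition buf[j + 2] - j + 5 = 4 ∧ (3*w + 5 < -1 → 3*tot + 1 > tot + 3) must hold; in canonical form it is buf[j + 2] = j - 1 ∧ (3*w < -6 → 2*tot > 2).
Before j := 2*tot - 2: buf[2*tot] = 2*tot - 3 ∧ (3*w < -6 → 2*tot > 2)
Before buf[w] := tot: store(buf, w, tot)[2*tot] = 2*tot - 3 ∧ (3*w < -6 → 2*tot > 2)
Before skip: store(buf, w, tot)[2*tot] = 2*tot - 3 ∧ (3*w < -6 → 2*tot > 2)
Answer: WP = store(buf, w, tot)[2*tot] = 2*tot - 3 ∧ (3*w < -6 → 2*tot > 2)


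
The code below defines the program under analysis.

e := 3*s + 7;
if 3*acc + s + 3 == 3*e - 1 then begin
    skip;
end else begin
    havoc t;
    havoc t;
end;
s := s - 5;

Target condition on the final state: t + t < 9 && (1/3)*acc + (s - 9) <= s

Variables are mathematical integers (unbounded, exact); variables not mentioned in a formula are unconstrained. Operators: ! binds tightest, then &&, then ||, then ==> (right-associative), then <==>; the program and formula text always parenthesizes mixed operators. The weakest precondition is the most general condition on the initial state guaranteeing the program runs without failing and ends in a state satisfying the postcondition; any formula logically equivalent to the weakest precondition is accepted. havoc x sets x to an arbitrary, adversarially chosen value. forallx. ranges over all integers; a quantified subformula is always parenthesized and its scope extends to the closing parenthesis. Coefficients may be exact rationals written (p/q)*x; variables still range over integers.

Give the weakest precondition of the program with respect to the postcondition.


Working backward. After the program, the postcondition t + t < 9 && (1/3)*acc + (s - 9) <= s must hold; in canonical form it is 2*t < 9 && (1/3)*acc <= 9.
Before s := s - 5: 2*t < 9 && (1/3)*acc <= 9
Then branch requires 2*t < 9 && (1/3)*acc <= 9; else branch requires forall t_1. (2*t_1 < 9 && (1/3)*acc <= 9).
Before the if: (3*acc + s == 3*e - 4 ==> (2*t < 9 && (1/3)*acc <= 9)) && ((!(3*acc + s == 3*e - 4)) ==> (forall t_1. (2*t_1 < 9 && (1/3)*acc <= 9)))
Before e := 3*s + 7: (3*acc == 8*s + 17 ==> (2*t < 9 && (1/3)*acc <= 9)) && ((!(3*acc == 8*s + 17)) ==> (forall t_1. (2*t_1 < 9 && (1/3)*acc <= 9)))
Answer: WP = (3*acc == 8*s + 17 ==> (2*t < 9 && (1/3)*acc <= 9)) && ((!(3*acc == 8*s + 17)) ==> (forall t_1. (2*t_1 < 9 && (1/3)*acc <= 9)))


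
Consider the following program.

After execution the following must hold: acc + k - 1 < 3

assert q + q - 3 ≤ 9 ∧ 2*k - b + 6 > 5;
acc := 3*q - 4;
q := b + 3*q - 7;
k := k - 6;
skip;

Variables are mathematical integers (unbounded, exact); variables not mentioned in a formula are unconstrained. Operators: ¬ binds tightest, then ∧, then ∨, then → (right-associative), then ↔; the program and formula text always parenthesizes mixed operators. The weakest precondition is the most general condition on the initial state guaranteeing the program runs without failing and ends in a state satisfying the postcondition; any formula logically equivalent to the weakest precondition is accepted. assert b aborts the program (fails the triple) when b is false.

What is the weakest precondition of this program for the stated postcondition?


Working backward. After the program, the postcondition acc + k - 1 < 3 must hold; in canonical form it is acc + k < 4.
Before skip: acc + k < 4
Before k := k - 6: acc + k < 10
Before q := b + 3*q - 7: acc + k < 10
Before acc := 3*q - 4: k + 3*q < 14
Before assert q + q - 3 ≤ 9 ∧ 2*k - b + 6 > 5: 2*q ≤ 12 ∧ 2*k > b - 1 ∧ k + 3*q < 14
Answer: WP = 2*q ≤ 12 ∧ 2*k > b - 1 ∧ k + 3*q < 14


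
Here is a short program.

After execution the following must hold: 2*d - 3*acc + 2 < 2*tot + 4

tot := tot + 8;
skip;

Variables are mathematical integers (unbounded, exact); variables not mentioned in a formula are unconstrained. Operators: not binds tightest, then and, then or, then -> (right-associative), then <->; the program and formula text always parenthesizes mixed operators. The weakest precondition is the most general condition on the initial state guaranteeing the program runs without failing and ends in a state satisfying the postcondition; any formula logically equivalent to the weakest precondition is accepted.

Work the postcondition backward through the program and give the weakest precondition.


Working backward. After the program, the postcondition 2*d - 3*acc + 2 < 2*tot + 4 must hold; in canonical form it is 2*d < 3*acc + 2*tot + 2.
Before skip: 2*d < 3*acc + 2*tot + 2
Before tot := tot + 8: 2*d < 3*acc + 2*tot + 18
Answer: WP = 2*d < 3*acc + 2*tot + 18


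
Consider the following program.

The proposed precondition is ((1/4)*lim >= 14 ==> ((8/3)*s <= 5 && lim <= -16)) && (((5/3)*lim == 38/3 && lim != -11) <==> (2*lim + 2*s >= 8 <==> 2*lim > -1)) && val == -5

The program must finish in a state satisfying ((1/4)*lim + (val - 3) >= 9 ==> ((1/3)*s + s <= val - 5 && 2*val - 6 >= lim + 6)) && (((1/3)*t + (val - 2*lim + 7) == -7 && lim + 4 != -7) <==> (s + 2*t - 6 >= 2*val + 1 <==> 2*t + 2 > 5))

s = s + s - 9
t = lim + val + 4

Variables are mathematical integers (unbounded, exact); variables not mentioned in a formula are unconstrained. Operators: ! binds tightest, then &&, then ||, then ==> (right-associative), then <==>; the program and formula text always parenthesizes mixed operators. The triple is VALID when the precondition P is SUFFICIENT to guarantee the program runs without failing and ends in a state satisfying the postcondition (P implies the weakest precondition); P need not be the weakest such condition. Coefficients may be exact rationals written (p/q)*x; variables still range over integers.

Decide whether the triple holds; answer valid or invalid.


Working backward. After the program, the postcondition ((1/4)*lim + (val - 3) >= 9 ==> ((1/3)*s + s <= val - 5 && 2*val - 6 >= lim + 6)) && (((1/3)*t + (val - 2*lim + 7) == -7 && lim + 4 != -7) <==> (s + 2*t - 6 >= 2*val + 1 <==> 2*t + 2 > 5)) must hold; in canonical form it is ((1/4)*lim + val >= 12 ==> ((4/3)*s <= val - 5 && 2*val >= lim + 12)) && (((1/3)*t + val == 2*lim - 14 && lim != -11) <==> (s + 2*t >= 2*val + 7 <==> 2*t > 3)).
Before t := lim + val + 4: ((1/4)*lim + val >= 12 ==> ((4/3)*s <= val - 5 && 2*val >= lim + 12)) && (((4/3)*val == (5/3)*lim - 46/3 && lim != -11) <==> (2*lim + s >= -1 <==> 2*lim + 2*val > -5))
Before s := s + s - 9: ((1/4)*lim + val >= 12 ==> ((8/3)*s <= val + 7 && 2*val >= lim + 12)) && (((4/3)*val == (5/3)*lim - 46/3 && lim != -11) <==> (2*lim + 2*s >= 8 <==> 2*lim + 2*val > -5))
The weakest precondition is ((1/4)*lim + val >= 12 ==> ((8/3)*s <= val + 7 && 2*val >= lim + 12)) && (((4/3)*val == (5/3)*lim - 46/3 && lim != -11) <==> (2*lim + 2*s >= 8 <==> 2*lim + 2*val > -5)).
Check whether ((1/4)*lim >= 14 ==> ((8/3)*s <= 5 && lim <= -16)) && (((5/3)*lim == 38/3 && lim != -11) <==> (2*lim + 2*s >= 8 <==> 2*lim > -1)) && val == -5 implies it.
Countermodel: at the initial state lim = 0, s = 2, val = -5, the precondition holds but the weakest precondition fails.
Answer: invalid


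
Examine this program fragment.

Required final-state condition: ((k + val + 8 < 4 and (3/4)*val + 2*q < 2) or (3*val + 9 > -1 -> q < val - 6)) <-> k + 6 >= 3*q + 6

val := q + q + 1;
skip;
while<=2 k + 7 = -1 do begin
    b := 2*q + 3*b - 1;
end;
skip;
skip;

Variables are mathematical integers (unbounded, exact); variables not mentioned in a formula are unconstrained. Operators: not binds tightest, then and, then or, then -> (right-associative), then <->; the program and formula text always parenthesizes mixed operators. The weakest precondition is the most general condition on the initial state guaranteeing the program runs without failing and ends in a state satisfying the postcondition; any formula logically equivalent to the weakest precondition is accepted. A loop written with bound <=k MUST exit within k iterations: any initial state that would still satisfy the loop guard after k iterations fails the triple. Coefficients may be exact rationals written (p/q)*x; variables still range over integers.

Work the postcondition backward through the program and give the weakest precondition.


Working backward. After the program, the postcondition ((k + val + 8 < 4 and (3/4)*val + 2*q < 2) or (3*val + 9 > -1 -> q < val - 6)) <-> k + 6 >= 3*q + 6 must hold; in canonical form it is ((k + val < -4 and 2*q + (3/4)*val < 2) or (3*val > -10 -> q < val - 6)) <-> k >= 3*q.
Before skip: ((k + val < -4 and 2*q + (3/4)*val < 2) or (3*val > -10 -> q < val - 6)) <-> k >= 3*q
Before skip: ((k + val < -4 and 2*q + (3/4)*val < 2) or (3*val > -10 -> q < val - 6)) <-> k >= 3*q
Before the loop (bound <=2), unroll the exhaustion recursion (WP_0 = exit-now case; WP_j = one more guarded iteration, up to j = 2):
  WP_0: (not (k = -8)) and (((k + val < -4 and 2*q + (3/4)*val < 2) or (3*val > -10 -> q < val - 6)) <-> k >= 3*q)
  WP_1: (k = -8 -> ((not (k = -8)) and (((k + val < -4 and 2*q + (3/4)*val < 2) or (3*val > -10 -> q < val - 6)) <-> k >= 3*q))) and ((not (k = -8)) -> (((k + val < -4 and 2*q + (3/4)*val < 2) or (3*val > -10 -> q < val - 6)) <-> k >= 3*q))
  WP_2: (k = -8 -> ((k = -8 -> ((not (k = -8)) and (((k + val < -4 and 2*q + (3/4)*val < 2) or (3*val > -10 -> q < val - 6)) <-> k >= 3*q))) and ((not (k = -8)) -> (((k + val < -4 and 2*q + (3/4)*val < 2) or (3*val > -10 -> q < val - 6)) <-> k >= 3*q)))) and ((not (k = -8)) -> (((k + val < -4 and 2*q + (3/4)*val < 2) or (3*val > -10 -> q < val - 6)) <-> k >= 3*q))
So before the loop: (k = -8 -> ((k = -8 -> ((not (k = -8)) and (((k + val < -4 and 2*q + (3/4)*val < 2) or (3*val > -10 -> q < val - 6)) <-> k >= 3*q))) and ((not (k = -8)) -> (((k + val < -4 and 2*q + (3/4)*val < 2) or (3*val > -10 -> q < val - 6)) <-> k >= 3*q)))) and ((not (k = -8)) -> (((k + val < -4 and 2*q + (3/4)*val < 2) or (3*val > -10 -> q < val - 6)) <-> k >= 3*q))
Before skip: (k = -8 -> ((k = -8 -> ((not (k = -8)) and (((k + val < -4 and 2*q + (3/4)*val < 2) or (3*val > -10 -> q < val - 6)) <-> k >= 3*q))) and ((not (k = -8)) -> (((k + val < -4 and 2*q + (3/4)*val < 2) or (3*val > -10 -> q < val - 6)) <-> k >= 3*q)))) and ((not (k = -8)) -> (((k + val < -4 and 2*q + (3/4)*val < 2) or (3*val > -10 -> q < val - 6)) <-> k >= 3*q))
Before val := q + q + 1: (k = -8 -> ((k = -8 -> ((not (k = -8)) and (((k + 2*q < -5 and (7/2)*q < 5/4) or (6*q > -13 -> q > 5)) <-> k >= 3*q))) and ((not (k = -8)) -> (((k + 2*q < -5 and (7/2)*q < 5/4) or (6*q > -13 -> q > 5)) <-> k >= 3*q)))) and ((not (k = -8)) -> (((k + 2*q < -5 and (7/2)*q < 5/4) or (6*q > -13 -> q > 5)) <-> k >= 3*q))
Answer: WP = (k = -8 -> ((k = -8 -> ((not (k = -8)) and (((k + 2*q < -5 and (7/2)*q < 5/4) or (6*q > -13 -> q > 5)) <-> k >= 3*q))) and ((not (k = -8)) -> (((k + 2*q < -5 and (7/2)*q < 5/4) or (6*q > -13 -> q > 5)) <-> k >= 3*q)))) and ((not (k = -8)) -> (((k + 2*q < -5 and (7/2)*q < 5/4) or (6*q > -13 -> q > 5)) <-> k >= 3*q))


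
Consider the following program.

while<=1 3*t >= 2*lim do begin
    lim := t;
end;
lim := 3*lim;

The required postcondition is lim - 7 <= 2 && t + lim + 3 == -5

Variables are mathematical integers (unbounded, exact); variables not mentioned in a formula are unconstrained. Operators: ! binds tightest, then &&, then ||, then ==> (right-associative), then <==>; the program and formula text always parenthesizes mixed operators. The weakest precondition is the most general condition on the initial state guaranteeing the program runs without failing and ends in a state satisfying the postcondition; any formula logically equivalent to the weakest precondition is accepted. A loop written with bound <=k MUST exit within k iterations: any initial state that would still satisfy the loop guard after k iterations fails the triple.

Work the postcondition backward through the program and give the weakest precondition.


Working backward. After the program, the postcondition lim - 7 <= 2 && t + lim + 3 == -5 must hold; in canonical form it is lim <= 9 && lim + t == -8.
Before lim := 3*lim: 3*lim <= 9 && 3*lim + t == -8
Before the loop (bound <=1), unroll the exhaustion recursion (WP_0 = exit-now case; WP_j = one more guarded iteration, up to j = 1):
  WP_0: (!(3*t >= 2*lim)) && 3*lim <= 9 && 3*lim + t == -8
  WP_1: (3*t >= 2*lim ==> ((!(t >= 0)) && 3*t <= 9 && 4*t == -8)) && ((!(3*t >= 2*lim)) ==> (3*lim <= 9 && 3*lim + t == -8))
So before the loop: (3*t >= 2*lim ==> ((!(t >= 0)) && 3*t <= 9 && 4*t == -8)) && ((!(3*t >= 2*lim)) ==> (3*lim <= 9 && 3*lim + t == -8))
Answer: WP = (3*t >= 2*lim ==> ((!(t >= 0)) && 3*t <= 9 && 4*t == -8)) && ((!(3*t >= 2*lim)) ==> (3*lim <= 9 && 3*lim + t == -8))


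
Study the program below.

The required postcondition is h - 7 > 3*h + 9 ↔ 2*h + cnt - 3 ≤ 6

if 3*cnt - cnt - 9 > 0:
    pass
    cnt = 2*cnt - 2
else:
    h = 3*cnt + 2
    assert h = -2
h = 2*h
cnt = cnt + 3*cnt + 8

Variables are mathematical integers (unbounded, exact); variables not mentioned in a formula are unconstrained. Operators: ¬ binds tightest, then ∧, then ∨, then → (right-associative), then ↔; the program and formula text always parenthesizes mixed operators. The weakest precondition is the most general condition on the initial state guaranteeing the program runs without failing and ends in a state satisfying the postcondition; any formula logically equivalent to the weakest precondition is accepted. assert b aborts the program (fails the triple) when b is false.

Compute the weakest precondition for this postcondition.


Working backward. After the program, the postcondition h - 7 > 3*h + 9 ↔ 2*h + cnt - 3 ≤ 6 must hold; in canonical form it is 2*h < -16 ↔ cnt + 2*h ≤ 9.
Before cnt := cnt + 3*cnt + 8: 2*h < -16 ↔ 4*cnt + 2*h ≤ 1
Before h := 2*h: 4*h < -16 ↔ 4*cnt + 4*h ≤ 1
Then branch requires 4*h < -16 ↔ 8*cnt + 4*h ≤ 9; else branch requires 3*cnt = -4 ∧ (12*cnt < -24 ↔ 16*cnt ≤ -7).
Before the if: (2*cnt > 9 → (4*h < -16 ↔ 8*cnt + 4*h ≤ 9)) ∧ ((¬(2*cnt > 9)) → (3*cnt = -4 ∧ (12*cnt < -24 ↔ 16*cnt ≤ -7)))
Answer: WP = (2*cnt > 9 → (4*h < -16 ↔ 8*cnt + 4*h ≤ 9)) ∧ ((¬(2*cnt > 9)) → (3*cnt = -4 ∧ (12*cnt < -24 ↔ 16*cnt ≤ -7)))


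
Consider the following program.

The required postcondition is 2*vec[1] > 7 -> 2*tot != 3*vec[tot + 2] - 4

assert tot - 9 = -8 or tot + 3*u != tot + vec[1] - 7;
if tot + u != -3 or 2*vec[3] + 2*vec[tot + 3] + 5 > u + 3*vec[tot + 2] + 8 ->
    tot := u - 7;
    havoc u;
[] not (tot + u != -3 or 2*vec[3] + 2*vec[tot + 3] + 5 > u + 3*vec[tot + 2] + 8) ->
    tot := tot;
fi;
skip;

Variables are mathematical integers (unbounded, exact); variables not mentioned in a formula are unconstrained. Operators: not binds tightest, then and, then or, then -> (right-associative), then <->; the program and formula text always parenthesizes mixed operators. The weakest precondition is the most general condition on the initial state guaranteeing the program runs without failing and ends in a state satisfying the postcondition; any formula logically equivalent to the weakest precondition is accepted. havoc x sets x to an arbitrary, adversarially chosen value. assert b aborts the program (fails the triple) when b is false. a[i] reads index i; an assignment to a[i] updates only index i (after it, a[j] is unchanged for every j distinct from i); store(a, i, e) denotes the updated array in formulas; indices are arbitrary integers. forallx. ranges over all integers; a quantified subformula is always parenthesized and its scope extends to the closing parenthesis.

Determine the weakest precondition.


Working backward. After the program, 2*vec[1] > 7 -> 2*tot != 3*vec[tot + 2] - 4 must hold.
Before skip: 2*vec[1] > 7 -> 2*tot != 3*vec[tot + 2] - 4
Then branch requires 2*vec[1] > 7 -> 2*u != 3*vec[u - 5] + 10; else branch requires 2*vec[1] > 7 -> 2*tot != 3*vec[tot + 2] - 4.
Before the if: ((tot + u != -3 or 2*vec[tot + 3] + 2*vec[3] > 3*vec[tot + 2] + u + 3) -> (2*vec[1] > 7 -> 2*u != 3*vec[u - 5] + 10)) and ((not (tot + u != -3 or 2*vec[tot + 3] + 2*vec[3] > 3*vec[tot + 2] + u + 3)) -> (2*vec[1] > 7 -> 2*tot != 3*vec[tot + 2] - 4))
Before assert tot - 9 = -8 or tot + 3*u != tot + vec[1] - 7: (tot = 1 or 3*u != vec[1] - 7) and ((tot + u != -3 or 2*vec[tot + 3] + 2*vec[3] > 3*vec[tot + 2] + u + 3) -> (2*vec[1] > 7 -> 2*u != 3*vec[u - 5] + 10)) and ((not (tot + u != -3 or 2*vec[tot + 3] + 2*vec[3] > 3*vec[tot + 2] + u + 3)) -> (2*vec[1] > 7 -> 2*tot != 3*vec[tot + 2] - 4))
Answer: WP = (tot = 1 or 3*u != vec[1] - 7) and ((tot + u != -3 or 2*vec[tot + 3] + 2*vec[3] > 3*vec[tot + 2] + u + 3) -> (2*vec[1] > 7 -> 2*u != 3*vec[u - 5] + 10)) and ((not (tot + u != -3 or 2*vec[tot + 3] + 2*vec[3] > 3*vec[tot + 2] + u + 3)) -> (2*vec[1] > 7 -> 2*tot != 3*vec[tot + 2] - 4))


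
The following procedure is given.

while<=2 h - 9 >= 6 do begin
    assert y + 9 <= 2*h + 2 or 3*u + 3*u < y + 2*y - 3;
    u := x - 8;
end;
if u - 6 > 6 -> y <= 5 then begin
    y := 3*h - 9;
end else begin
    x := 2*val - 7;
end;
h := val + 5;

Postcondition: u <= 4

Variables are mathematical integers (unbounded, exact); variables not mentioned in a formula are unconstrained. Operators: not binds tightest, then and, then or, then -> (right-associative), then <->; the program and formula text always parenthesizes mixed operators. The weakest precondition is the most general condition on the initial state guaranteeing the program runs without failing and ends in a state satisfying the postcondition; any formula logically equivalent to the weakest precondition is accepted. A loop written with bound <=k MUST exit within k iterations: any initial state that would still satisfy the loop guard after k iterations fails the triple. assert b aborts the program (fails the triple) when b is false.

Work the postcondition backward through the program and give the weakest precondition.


Working backward. After the program, u <= 4 must hold.
Before h := val + 5: u <= 4
Then branch requires u <= 4; else branch requires u <= 4.
Before the if: ((u > 12 -> y <= 5) -> u <= 4) and ((not (u > 12 -> y <= 5)) -> u <= 4)
Before the loop (bound <=2), unroll the exhaustion recursion (WP_0 = exit-now case; WP_j = one more guarded iteration, up to j = 2):
  WP_0: (not (h >= 15)) and ((u > 12 -> y <= 5) -> u <= 4) and ((not (u > 12 -> y <= 5)) -> u <= 4)
  WP_1: (h >= 15 -> ((y <= 2*h - 7 or 6*u < 3*y - 3) and (not (h >= 15)) and ((x > 20 -> y <= 5) -> x <= 12) and ((not (x > 20 -> y <= 5)) -> x <= 12))) and ((not (h >= 15)) -> (((u > 12 -> y <= 5) -> u <= 4) and ((not (u > 12 -> y <= 5)) -> u <= 4)))
  WP_2: (h >= 15 -> ((y <= 2*h - 7 or 6*u < 3*y - 3) and (h >= 15 -> ((y <= 2*h - 7 or 6*x < 3*y + 45) and (not (h >= 15)) and ((x > 20 -> y <= 5) -> x <= 12) and ((not (x > 20 -> y <= 5)) -> x <= 12))) and ((not (h >= 15)) -> (((x > 20 -> y <= 5) -> x <= 12) and ((not (x > 20 -> y <= 5)) -> x <= 12))))) and ((not (h >= 15)) -> (((u > 12 -> y <= 5) -> u <= 4) and ((not (u > 12 -> y <= 5)) -> u <= 4)))
So before the loop: (h >= 15 -> ((y <= 2*h - 7 or 6*u < 3*y - 3) and (h >= 15 -> ((y <= 2*h - 7 or 6*x < 3*y + 45) and (not (h >= 15)) and ((x > 20 -> y <= 5) -> x <= 12) and ((not (x > 20 -> y <= 5)) -> x <= 12))) and ((not (h >= 15)) -> (((x > 20 -> y <= 5) -> x <= 12) and ((not (x > 20 -> y <= 5)) -> x <= 12))))) and ((not (h >= 15)) -> (((u > 12 -> y <= 5) -> u <= 4) and ((not (u > 12 -> y <= 5)) -> u <= 4)))
Answer: WP = (h >= 15 -> ((y <= 2*h - 7 or 6*u < 3*y - 3) and (h >= 15 -> ((y <= 2*h - 7 or 6*x < 3*y + 45) and (not (h >= 15)) and ((x > 20 -> y <= 5) -> x <= 12) and ((not (x > 20 -> y <= 5)) -> x <= 12))) and ((not (h >= 15)) -> (((x > 20 -> y <= 5) -> x <= 12) and ((not (x > 20 -> y <= 5)) -> x <= 12))))) and ((not (h >= 15)) -> (((u > 12 -> y <= 5) -> u <= 4) and ((not (u > 12 -> y <= 5)) -> u <= 4)))


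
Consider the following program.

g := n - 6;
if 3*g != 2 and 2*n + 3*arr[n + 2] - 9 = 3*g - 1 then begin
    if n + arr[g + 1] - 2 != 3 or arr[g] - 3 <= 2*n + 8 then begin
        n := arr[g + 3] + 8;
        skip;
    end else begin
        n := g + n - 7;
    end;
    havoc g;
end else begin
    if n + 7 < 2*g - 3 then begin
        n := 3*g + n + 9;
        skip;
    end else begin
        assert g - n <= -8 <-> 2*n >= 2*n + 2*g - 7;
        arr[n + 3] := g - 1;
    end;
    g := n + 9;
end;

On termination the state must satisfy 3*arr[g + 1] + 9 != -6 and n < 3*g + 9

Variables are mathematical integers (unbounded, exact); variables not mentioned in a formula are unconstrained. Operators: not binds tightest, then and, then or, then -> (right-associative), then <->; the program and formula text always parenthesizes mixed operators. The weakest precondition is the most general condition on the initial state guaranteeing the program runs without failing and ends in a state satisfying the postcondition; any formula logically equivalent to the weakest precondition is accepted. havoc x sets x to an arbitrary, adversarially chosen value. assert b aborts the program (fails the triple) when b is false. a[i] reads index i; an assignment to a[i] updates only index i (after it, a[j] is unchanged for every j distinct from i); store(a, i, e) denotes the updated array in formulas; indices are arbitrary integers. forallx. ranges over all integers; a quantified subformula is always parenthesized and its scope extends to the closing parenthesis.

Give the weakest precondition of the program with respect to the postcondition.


Working backward. After the program, the postcondition 3*arr[g + 1] + 9 != -6 and n < 3*g + 9 must hold; in canonical form it is 3*arr[g + 1] != -15 and n < 3*g + 9.
Then branch requires ((arr[g + 1] + n != 5 or arr[g] <= 2*n + 11) -> (forall g_1. (3*arr[g_1 + 1] != -15 and arr[g + 3] < 3*g_1 + 1))) and ((not (arr[g + 1] + n != 5 or arr[g] <= 2*n + 11)) -> (forall g_1. (3*arr[g_1 + 1] != -15 and g + n < 3*g_1 + 16))); else branch requires (n < 2*g - 10 -> (3*arr[3*g + n + 19] != -15 and 6*g + 2*n > -54)) and ((not (n < 2*g - 10)) -> ((g <= n - 8 <-> 2*g <= 7) and 3*store(arr, n + 3, g - 1)[n + 10] != -15 and 2*n > -36)).
Before the if: ((3*g != 2 and 3*arr[n + 2] + 2*n = 3*g + 8) -> (((arr[g + 1] + n != 5 or arr[g] <= 2*n + 11) -> (forall g_1. (3*arr[g_1 + 1] != -15 and arr[g + 3] < 3*g_1 + 1))) and ((not (arr[g + 1] + n != 5 or arr[g] <= 2*n + 11)) -> (forall g_1. (3*arr[g_1 + 1] != -15 and g + n < 3*g_1 + 16))))) and ((not (3*g != 2 and 3*arr[n + 2] + 2*n = 3*g + 8)) -> ((n < 2*g - 10 -> (3*arr[3*g + n + 19] != -15 and 6*g + 2*n > -54)) and ((not (n < 2*g - 10)) -> ((g <= n - 8 <-> 2*g <= 7) and 3*store(arr, n + 3, g - 1)[n + 10] != -15 and 2*n > -36))))
Before g := n - 6: ((3*n != 20 and 3*arr[n + 2] = n - 10) -> (((arr[n - 5] + n != 5 or arr[n - 6] <= 2*n + 11) -> (forall g_1. (3*arr[g_1 + 1] != -15 and arr[n - 3] < 3*g_1 + 1))) and ((not (arr[n - 5] + n != 5 or arr[n - 6] <= 2*n + 11)) -> (forall g_1. (3*arr[g_1 + 1] != -15 and 2*n < 3*g_1 + 22))))) and ((not (3*n != 20 and 3*arr[n + 2] = n - 10)) -> ((n > 22 -> (3*arr[4*n + 1] != -15 and 8*n > -18)) and ((not (n > 22)) -> ((not (2*n <= 19)) and 3*store(arr, n + 3, n - 7)[n + 10] != -15 and 2*n > -36))))
Answer: WP = ((3*n != 20 and 3*arr[n + 2] = n - 10) -> (((arr[n - 5] + n != 5 or arr[n - 6] <= 2*n + 11) -> (forall g_1. (3*arr[g_1 + 1] != -15 and arr[n - 3] < 3*g_1 + 1))) and ((not (arr[n - 5] + n != 5 or arr[n - 6] <= 2*n + 11)) -> (forall g_1. (3*arr[g_1 + 1] != -15 and 2*n < 3*g_1 + 22))))) and ((not (3*n != 20 and 3*arr[n + 2] = n - 10)) -> ((n > 22 -> (3*arr[4*n + 1] != -15 and 8*n > -18)) and ((not (n > 22)) -> ((not (2*n <= 19)) and 3*store(arr, n + 3, n - 7)[n + 10] != -15 and 2*n > -36))))


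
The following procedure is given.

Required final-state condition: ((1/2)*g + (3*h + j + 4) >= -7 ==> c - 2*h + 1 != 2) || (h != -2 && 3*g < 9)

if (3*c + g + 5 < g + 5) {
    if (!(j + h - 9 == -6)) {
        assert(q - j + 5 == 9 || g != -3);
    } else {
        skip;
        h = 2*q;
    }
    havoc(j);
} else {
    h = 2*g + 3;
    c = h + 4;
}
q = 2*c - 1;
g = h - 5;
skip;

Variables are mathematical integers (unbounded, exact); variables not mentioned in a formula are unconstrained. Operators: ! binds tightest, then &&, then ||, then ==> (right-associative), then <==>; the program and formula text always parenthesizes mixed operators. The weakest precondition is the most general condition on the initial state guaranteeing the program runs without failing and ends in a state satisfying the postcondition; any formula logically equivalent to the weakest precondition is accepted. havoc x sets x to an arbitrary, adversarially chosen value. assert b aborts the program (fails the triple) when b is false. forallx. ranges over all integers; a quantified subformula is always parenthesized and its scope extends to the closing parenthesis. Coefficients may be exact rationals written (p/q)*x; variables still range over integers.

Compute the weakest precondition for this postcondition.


Working backward. After the program, the postcondition ((1/2)*g + (3*h + j + 4) >= -7 ==> c - 2*h + 1 != 2) || (h != -2 && 3*g < 9) must hold; in canonical form it is ((1/2)*g + 3*h + j >= -11 ==> c != 2*h + 1) || (h != -2 && 3*g < 9).
Before skip: ((1/2)*g + 3*h + j >= -11 ==> c != 2*h + 1) || (h != -2 && 3*g < 9)
Before g := h - 5: ((7/2)*h + j >= -17/2 ==> c != 2*h + 1) || (h != -2 && 3*h < 24)
Before q := 2*c - 1: ((7/2)*h + j >= -17/2 ==> c != 2*h + 1) || (h != -2 && 3*h < 24)
Then branch requires ((!(h + j == 3)) ==> ((q == j + 4 || g != -3) && (forall j_1. (((7/2)*h + j_1 >= -17/2 ==> c != 2*h + 1) || (h != -2 && 3*h < 24))))) && (h + j == 3 ==> (forall j_1. ((j_1 + 7*q >= -17/2 ==> c != 4*q + 1) || (2*q != -2 && 6*q < 24)))); else branch requires (7*g + j >= -19 ==> 2*g != 0) || (2*g != -5 && 6*g < 15).
Before the if: (3*c < 0 ==> (((!(h + j == 3)) ==> ((q == j + 4 || g != -3) && (forall j_1. (((7/2)*h + j_1 >= -17/2 ==> c != 2*h + 1) || (h != -2 && 3*h < 24))))) && (h + j == 3 ==> (forall j_1. ((j_1 + 7*q >= -17/2 ==> c != 4*q + 1) || (2*q != -2 && 6*q < 24)))))) && ((!(3*c < 0)) ==> ((7*g + j >= -19 ==> 2*g != 0) || (2*g != -5 && 6*g < 15)))
Answer: WP = (3*c < 0 ==> (((!(h + j == 3)) ==> ((q == j + 4 || g != -3) && (forall j_1. (((7/2)*h + j_1 >= -17/2 ==> c != 2*h + 1) || (h != -2 && 3*h < 24))))) && (h + j == 3 ==> (forall j_1. ((j_1 + 7*q >= -17/2 ==> c != 4*q + 1) || (2*q != -2 && 6*q < 24)))))) && ((!(3*c < 0)) ==> ((7*g + j >= -19 ==> 2*g != 0) || (2*g != -5 && 6*g < 15)))


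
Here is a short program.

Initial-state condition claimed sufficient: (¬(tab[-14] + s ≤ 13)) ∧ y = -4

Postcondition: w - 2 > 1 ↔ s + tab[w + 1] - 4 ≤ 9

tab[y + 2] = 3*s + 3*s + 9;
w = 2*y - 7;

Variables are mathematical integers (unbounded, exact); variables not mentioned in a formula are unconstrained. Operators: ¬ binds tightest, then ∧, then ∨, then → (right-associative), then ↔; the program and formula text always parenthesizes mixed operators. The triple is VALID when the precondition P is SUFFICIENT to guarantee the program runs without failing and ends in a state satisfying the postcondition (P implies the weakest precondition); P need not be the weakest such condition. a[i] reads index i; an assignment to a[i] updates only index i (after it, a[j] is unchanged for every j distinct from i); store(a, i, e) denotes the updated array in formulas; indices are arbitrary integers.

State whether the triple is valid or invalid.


Working backward. After the program, the postcondition w - 2 > 1 ↔ s + tab[w + 1] - 4 ≤ 9 must hold; in canonical form it is w > 3 ↔ tab[w + 1] + s ≤ 13.
Before w := 2*y - 7: 2*y > 10 ↔ tab[2*y - 6] + s ≤ 13
Before tab[y + 2] := 3*s + 3*s + 9: 2*y > 10 ↔ store(tab, y + 2, 6*s + 9)[2*y - 6] + s ≤ 13
The weakest precondition is 2*y > 10 ↔ store(tab, y + 2, 6*s + 9)[2*y - 6] + s ≤ 13.
Check whether (¬(tab[-14] + s ≤ 13)) ∧ y = -4 implies it.
Every state satisfying the precondition satisfies the weakest precondition: the implication holds.
Answer: valid


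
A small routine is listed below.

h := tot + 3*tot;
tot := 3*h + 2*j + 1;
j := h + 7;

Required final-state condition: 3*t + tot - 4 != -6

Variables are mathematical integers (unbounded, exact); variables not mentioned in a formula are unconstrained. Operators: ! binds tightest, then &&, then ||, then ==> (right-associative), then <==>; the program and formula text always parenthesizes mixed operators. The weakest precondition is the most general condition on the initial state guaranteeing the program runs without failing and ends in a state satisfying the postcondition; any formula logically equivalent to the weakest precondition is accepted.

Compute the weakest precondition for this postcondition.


Working backward. After the program, the postcondition 3*t + tot - 4 != -6 must hold; in canonical form it is 3*t + tot != -2.
Before j := h + 7: 3*t + tot != -2
Before tot := 3*h + 2*j + 1: 3*h + 2*j + 3*t != -3
Before h := tot + 3*tot: 2*j + 3*t + 12*tot != -3
Answer: WP = 2*j + 3*t + 12*tot != -3


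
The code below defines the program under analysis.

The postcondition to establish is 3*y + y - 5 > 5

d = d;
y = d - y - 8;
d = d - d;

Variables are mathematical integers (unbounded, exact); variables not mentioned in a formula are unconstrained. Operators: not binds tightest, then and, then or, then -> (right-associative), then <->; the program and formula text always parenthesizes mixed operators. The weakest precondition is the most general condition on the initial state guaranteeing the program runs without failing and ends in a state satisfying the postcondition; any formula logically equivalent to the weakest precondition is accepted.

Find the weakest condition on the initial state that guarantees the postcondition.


Working backward. After the program, the postcondition 3*y + y - 5 > 5 must hold; in canonical form it is 4*y > 10.
Before d := d - d: 4*y > 10
Before y := d - y - 8: 4*d > 4*y + 42
Before d := d: 4*d > 4*y + 42
Answer: WP = 4*d > 4*y + 42
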